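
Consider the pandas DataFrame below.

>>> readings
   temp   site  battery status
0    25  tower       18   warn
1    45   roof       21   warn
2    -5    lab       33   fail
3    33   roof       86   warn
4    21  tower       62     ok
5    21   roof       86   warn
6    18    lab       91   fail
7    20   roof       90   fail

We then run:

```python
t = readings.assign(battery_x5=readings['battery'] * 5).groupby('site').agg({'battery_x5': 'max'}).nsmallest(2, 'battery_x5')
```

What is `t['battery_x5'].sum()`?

760

add column battery_x5 = readings['battery'] * 5:
   temp   site  battery status  battery_x5
0    25  tower       18   warn          90
1    45   roof       21   warn         105
2    -5    lab       33   fail         165
3    33   roof       86   warn         430
4    21  tower       62     ok         310
5    21   roof       86   warn         430
6    18    lab       91   fail         455
7    20   roof       90   fail         450
group by site, max of battery_x5:
       battery_x5
site             
lab           455
roof          450
tower         310
take 2 rows with smallest battery_x5:
       battery_x5
site             
tower         310
roof          450
Reading off the sum of column 'battery_x5', we get 760.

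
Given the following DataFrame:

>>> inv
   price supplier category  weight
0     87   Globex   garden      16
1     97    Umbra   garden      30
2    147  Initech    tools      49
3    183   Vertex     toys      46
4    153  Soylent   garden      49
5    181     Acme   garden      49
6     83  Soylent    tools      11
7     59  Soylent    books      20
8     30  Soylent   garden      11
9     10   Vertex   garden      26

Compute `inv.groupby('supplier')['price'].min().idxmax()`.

group by supplier, min of price:
supplier
Acme       181
Globex      87
Initech    147
Soylent     30
Umbra       97
Vertex      10
Name: price, dtype: int64
Hence Acme.

Acme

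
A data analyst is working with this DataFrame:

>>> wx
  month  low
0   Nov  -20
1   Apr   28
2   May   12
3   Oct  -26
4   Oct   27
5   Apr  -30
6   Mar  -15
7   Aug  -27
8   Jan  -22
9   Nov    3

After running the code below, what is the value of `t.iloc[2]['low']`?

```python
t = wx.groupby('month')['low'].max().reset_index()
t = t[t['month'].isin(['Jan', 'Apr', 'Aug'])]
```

-22

group by month, max of low:
month
Apr    28
Aug   -27
Jan   -22
Mar   -15
May    12
Nov     3
Oct    27
Name: low, dtype: int64
reset_index():
  month  low
0   Apr   28
1   Aug  -27
2   Jan  -22
3   Mar  -15
4   May   12
5   Nov    3
6   Oct   27
filter rows where month in ['Jan', 'Apr', 'Aug']:
  month  low
0   Apr   28
1   Aug  -27
2   Jan  -22
So iloc[2]['low'] = -22.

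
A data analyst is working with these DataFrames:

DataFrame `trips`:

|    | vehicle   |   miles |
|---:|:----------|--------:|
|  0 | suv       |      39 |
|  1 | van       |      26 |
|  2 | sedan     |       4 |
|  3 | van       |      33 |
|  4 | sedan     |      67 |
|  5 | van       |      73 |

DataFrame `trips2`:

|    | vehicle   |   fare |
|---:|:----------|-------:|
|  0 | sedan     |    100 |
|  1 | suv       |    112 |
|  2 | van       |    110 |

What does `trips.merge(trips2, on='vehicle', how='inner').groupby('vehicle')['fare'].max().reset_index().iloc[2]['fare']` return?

merge on 'vehicle' (how='inner') → 6 rows:
  vehicle  miles  fare
0     suv     39   112
1     van     26   110
2   sedan      4   100
3     van     33   110
4   sedan     67   100
5     van     73   110
group by vehicle, max of fare:
vehicle
sedan    100
suv      112
van      110
Name: fare, dtype: int64
reset_index():
  vehicle  fare
0   sedan   100
1     suv   112
2     van   110

110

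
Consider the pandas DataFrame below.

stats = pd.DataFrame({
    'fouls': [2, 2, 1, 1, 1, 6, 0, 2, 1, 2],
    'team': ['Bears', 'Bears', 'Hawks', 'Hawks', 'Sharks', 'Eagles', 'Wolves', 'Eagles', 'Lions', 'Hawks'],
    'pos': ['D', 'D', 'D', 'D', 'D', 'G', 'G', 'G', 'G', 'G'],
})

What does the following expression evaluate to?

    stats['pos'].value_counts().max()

value_counts of pos:
pos
D    5
G    5
Name: count, dtype: int64

5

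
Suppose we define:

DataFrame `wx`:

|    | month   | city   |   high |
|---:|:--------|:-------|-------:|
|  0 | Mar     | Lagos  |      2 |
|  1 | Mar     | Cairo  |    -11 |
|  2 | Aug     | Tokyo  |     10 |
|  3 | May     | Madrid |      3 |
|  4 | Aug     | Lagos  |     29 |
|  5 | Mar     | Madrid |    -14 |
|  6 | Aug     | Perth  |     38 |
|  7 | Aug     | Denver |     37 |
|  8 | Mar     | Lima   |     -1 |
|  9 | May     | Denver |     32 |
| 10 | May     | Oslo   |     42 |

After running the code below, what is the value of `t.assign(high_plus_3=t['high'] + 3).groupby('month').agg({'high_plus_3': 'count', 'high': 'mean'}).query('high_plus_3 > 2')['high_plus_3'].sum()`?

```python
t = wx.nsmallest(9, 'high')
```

take 9 rows with smallest high:
  month    city  high
5   Mar  Madrid   -14
1   Mar   Cairo   -11
8   Mar    Lima    -1
0   Mar   Lagos     2
3   May  Madrid     3
2   Aug   Tokyo    10
4   Aug   Lagos    29
9   May  Denver    32
7   Aug  Denver    37
add column high_plus_3 = t['high'] + 3:
  month    city  high  high_plus_3
5   Mar  Madrid   -14          -11
1   Mar   Cairo   -11           -8
8   Mar    Lima    -1            2
0   Mar   Lagos     2            5
3   May  Madrid     3            6
2   Aug   Tokyo    10           13
4   Aug   Lagos    29           32
9   May  Denver    32           35
7   Aug  Denver    37           40
group by month: count(high_plus_3), mean(high):
       high_plus_3       high
month                        
Aug              3  25.333333
Mar              4  -6.000000
May              2  17.500000
filter rows where high_plus_3 > 2:
       high_plus_3       high
month                        
Aug              3  25.333333
Mar              4  -6.000000

7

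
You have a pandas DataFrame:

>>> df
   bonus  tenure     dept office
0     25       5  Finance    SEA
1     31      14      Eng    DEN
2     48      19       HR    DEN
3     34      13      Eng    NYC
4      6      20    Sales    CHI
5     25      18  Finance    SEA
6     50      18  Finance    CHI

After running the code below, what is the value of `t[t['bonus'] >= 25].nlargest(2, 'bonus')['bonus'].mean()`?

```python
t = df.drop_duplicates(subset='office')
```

drop duplicate office (keep=first):
   bonus  tenure     dept office
0     25       5  Finance    SEA
1     31      14      Eng    DEN
3     34      13      Eng    NYC
4      6      20    Sales    CHI
filter rows where bonus >= 25:
   bonus  tenure     dept office
0     25       5  Finance    SEA
1     31      14      Eng    DEN
3     34      13      Eng    NYC
take 2 rows with largest bonus:
   bonus  tenure dept office
3     34      13  Eng    NYC
1     31      14  Eng    DEN

32.5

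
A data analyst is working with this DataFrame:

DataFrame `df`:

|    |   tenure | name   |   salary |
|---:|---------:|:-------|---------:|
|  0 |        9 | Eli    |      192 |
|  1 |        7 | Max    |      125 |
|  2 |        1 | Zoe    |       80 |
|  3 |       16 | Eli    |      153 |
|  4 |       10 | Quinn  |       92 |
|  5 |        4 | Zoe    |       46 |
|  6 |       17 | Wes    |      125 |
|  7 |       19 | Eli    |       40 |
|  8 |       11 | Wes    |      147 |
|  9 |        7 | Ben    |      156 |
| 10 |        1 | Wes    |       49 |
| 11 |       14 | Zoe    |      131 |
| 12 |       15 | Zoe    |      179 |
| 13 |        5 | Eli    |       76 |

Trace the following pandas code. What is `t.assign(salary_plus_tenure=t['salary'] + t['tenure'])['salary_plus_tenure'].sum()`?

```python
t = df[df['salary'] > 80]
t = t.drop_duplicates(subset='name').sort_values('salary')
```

885

filter rows where salary > 80:
    tenure   name  salary
0        9    Eli     192
1        7    Max     125
3       16    Eli     153
4       10  Quinn      92
6       17    Wes     125
8       11    Wes     147
9        7    Ben     156
11      14    Zoe     131
12      15    Zoe     179
drop duplicate name (keep=first):
    tenure   name  salary
0        9    Eli     192
1        7    Max     125
4       10  Quinn      92
6       17    Wes     125
9        7    Ben     156
11      14    Zoe     131
sort by salary:
    tenure   name  salary
4       10  Quinn      92
1        7    Max     125
6       17    Wes     125
11      14    Zoe     131
9        7    Ben     156
0        9    Eli     192
add column salary_plus_tenure = t['salary'] + t['tenure']:
    tenure   name  salary  salary_plus_tenure
4       10  Quinn      92                 102
1        7    Max     125                 132
6       17    Wes     125                 142
11      14    Zoe     131                 145
9        7    Ben     156                 163
0        9    Eli     192                 201
Hence 885.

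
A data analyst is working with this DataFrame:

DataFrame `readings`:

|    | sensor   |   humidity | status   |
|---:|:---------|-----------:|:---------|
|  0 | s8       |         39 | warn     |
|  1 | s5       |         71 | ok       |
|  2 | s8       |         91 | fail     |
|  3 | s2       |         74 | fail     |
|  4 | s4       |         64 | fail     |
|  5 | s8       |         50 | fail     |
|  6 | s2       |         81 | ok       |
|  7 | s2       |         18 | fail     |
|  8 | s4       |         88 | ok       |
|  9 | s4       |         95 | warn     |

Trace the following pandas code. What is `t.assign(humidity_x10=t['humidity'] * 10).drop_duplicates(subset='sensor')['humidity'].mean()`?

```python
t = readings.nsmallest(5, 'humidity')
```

48.0

take 5 rows with smallest humidity:
  sensor  humidity status
7     s2        18   fail
0     s8        39   warn
5     s8        50   fail
4     s4        64   fail
1     s5        71     ok
add column humidity_x10 = t['humidity'] * 10:
  sensor  humidity status  humidity_x10
7     s2        18   fail           180
0     s8        39   warn           390
5     s8        50   fail           500
4     s4        64   fail           640
1     s5        71     ok           710
drop duplicate sensor (keep=first):
  sensor  humidity status  humidity_x10
7     s2        18   fail           180
0     s8        39   warn           390
4     s4        64   fail           640
1     s5        71     ok           710
Taking the mean of column 'humidity' gives 48.0.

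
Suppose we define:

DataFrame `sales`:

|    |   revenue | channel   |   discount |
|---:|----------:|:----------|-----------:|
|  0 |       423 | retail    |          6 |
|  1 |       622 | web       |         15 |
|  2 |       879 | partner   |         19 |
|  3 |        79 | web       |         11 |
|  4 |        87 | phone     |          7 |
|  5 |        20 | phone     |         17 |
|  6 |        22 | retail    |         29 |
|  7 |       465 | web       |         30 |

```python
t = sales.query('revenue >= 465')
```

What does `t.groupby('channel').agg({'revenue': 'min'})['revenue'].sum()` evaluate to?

filter rows where revenue >= 465:
   revenue  channel  discount
1      622      web        15
2      879  partner        19
7      465      web        30
group by channel, min of revenue:
         revenue
channel         
partner      879
web          465

1344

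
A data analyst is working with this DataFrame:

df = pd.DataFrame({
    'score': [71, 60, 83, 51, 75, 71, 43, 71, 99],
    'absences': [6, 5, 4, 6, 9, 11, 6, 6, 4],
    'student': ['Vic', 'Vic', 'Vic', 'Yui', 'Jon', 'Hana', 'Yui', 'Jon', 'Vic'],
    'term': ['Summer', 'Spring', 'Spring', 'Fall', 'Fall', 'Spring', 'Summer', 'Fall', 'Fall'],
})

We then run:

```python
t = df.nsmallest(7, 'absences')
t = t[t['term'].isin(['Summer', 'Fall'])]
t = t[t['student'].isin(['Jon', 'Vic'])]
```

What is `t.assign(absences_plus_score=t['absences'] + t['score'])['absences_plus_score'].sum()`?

257

take 7 rows with smallest absences:
   score  absences student    term
2     83         4     Vic  Spring
8     99         4     Vic    Fall
1     60         5     Vic  Spring
0     71         6     Vic  Summer
3     51         6     Yui    Fall
6     43         6     Yui  Summer
7     71         6     Jon    Fall
filter rows where term in ['Summer', 'Fall']:
   score  absences student    term
8     99         4     Vic    Fall
0     71         6     Vic  Summer
3     51         6     Yui    Fall
6     43         6     Yui  Summer
7     71         6     Jon    Fall
filter rows where student in ['Jon', 'Vic']:
   score  absences student    term
8     99         4     Vic    Fall
0     71         6     Vic  Summer
7     71         6     Jon    Fall
add column absences_plus_score = t['absences'] + t['score']:
   score  absences student    term  absences_plus_score
8     99         4     Vic    Fall                  103
0     71         6     Vic  Summer                   77
7     71         6     Jon    Fall                   77
sum of column 'absences_plus_score' → 257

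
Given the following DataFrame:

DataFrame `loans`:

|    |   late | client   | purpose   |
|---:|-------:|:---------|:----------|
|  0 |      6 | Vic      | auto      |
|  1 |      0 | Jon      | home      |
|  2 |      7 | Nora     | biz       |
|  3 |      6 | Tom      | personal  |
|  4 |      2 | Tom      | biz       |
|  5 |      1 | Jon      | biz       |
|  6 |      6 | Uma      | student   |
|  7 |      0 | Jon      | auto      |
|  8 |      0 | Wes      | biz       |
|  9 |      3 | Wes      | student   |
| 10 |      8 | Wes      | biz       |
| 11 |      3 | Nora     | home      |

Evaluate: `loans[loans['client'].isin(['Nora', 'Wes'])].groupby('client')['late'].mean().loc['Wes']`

3.66666666667

filter rows where client in ['Nora', 'Wes']:
    late client  purpose
2      7   Nora      biz
8      0    Wes      biz
9      3    Wes  student
10     8    Wes      biz
11     3   Nora     home
group by client, mean of late:
client
Nora    5.000000
Wes     3.666667
Name: late, dtype: float64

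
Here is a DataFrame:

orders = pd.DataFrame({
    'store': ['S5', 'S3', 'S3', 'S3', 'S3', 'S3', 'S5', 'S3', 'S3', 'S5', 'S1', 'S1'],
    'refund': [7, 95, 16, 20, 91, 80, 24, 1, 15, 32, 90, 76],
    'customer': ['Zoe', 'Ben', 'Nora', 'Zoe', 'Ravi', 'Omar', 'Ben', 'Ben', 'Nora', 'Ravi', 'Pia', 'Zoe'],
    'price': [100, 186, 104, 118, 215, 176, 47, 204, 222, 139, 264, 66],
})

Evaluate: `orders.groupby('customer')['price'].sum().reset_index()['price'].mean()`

306.833333333

group by customer, sum of price:
customer
Ben     437
Nora    326
Omar    176
Pia     264
Ravi    354
Zoe     284
Name: price, dtype: int64
reset_index():
  customer  price
0      Ben    437
1     Nora    326
2     Omar    176
3      Pia    264
4     Ravi    354
5      Zoe    284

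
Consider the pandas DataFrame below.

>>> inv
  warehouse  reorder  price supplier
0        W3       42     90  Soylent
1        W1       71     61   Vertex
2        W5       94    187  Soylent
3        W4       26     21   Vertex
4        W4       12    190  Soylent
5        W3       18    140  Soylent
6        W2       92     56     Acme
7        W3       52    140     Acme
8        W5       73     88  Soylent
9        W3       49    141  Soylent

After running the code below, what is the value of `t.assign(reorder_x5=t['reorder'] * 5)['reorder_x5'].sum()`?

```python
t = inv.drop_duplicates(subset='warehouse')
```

1625

drop duplicate warehouse (keep=first):
  warehouse  reorder  price supplier
0        W3       42     90  Soylent
1        W1       71     61   Vertex
2        W5       94    187  Soylent
3        W4       26     21   Vertex
6        W2       92     56     Acme
add column reorder_x5 = t['reorder'] * 5:
  warehouse  reorder  price supplier  reorder_x5
0        W3       42     90  Soylent         210
1        W1       71     61   Vertex         355
2        W5       94    187  Soylent         470
3        W4       26     21   Vertex         130
6        W2       92     56     Acme         460
Finally, sum of column 'reorder_x5' = 1625.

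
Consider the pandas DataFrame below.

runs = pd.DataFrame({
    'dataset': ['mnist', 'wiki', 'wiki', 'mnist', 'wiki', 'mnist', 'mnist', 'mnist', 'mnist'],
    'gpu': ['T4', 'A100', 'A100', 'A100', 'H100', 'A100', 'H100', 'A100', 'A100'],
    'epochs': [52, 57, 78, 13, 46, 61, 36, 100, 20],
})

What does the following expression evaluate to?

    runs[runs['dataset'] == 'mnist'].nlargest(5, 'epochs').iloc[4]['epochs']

20

filter rows where dataset == 'mnist':
  dataset   gpu  epochs
0   mnist    T4      52
3   mnist  A100      13
5   mnist  A100      61
6   mnist  H100      36
7   mnist  A100     100
8   mnist  A100      20
take 5 rows with largest epochs:
  dataset   gpu  epochs
7   mnist  A100     100
5   mnist  A100      61
0   mnist    T4      52
6   mnist  H100      36
8   mnist  A100      20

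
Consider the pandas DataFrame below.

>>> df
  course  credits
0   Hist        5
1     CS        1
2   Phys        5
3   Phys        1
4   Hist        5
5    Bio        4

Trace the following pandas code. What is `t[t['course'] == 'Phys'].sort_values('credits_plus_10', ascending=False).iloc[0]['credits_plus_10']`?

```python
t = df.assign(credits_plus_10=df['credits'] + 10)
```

15

add column credits_plus_10 = df['credits'] + 10:
  course  credits  credits_plus_10
0   Hist        5               15
1     CS        1               11
2   Phys        5               15
3   Phys        1               11
4   Hist        5               15
5    Bio        4               14
filter rows where course == 'Phys':
  course  credits  credits_plus_10
2   Phys        5               15
3   Phys        1               11
sort by credits_plus_10 descending:
  course  credits  credits_plus_10
2   Phys        5               15
3   Phys        1               11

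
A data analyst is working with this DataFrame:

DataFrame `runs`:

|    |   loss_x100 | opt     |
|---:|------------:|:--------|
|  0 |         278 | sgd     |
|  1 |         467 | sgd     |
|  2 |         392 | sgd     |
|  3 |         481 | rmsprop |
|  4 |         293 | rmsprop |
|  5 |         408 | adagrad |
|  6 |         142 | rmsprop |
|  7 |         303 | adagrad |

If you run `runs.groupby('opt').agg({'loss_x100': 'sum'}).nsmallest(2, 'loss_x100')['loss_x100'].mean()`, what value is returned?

group by opt, sum of loss_x100:
         loss_x100
opt               
adagrad        711
rmsprop        916
sgd           1137
take 2 rows with smallest loss_x100:
         loss_x100
opt               
adagrad        711
rmsprop        916
Hence 813.5.

813.5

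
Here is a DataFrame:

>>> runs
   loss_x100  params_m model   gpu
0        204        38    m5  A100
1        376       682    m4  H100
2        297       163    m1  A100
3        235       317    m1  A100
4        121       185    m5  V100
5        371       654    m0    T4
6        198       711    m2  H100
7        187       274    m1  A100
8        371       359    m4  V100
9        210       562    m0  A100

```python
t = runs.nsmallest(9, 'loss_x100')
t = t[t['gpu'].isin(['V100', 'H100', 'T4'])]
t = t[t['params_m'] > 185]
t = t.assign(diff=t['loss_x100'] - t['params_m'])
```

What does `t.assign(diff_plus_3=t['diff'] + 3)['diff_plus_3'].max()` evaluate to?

take 9 rows with smallest loss_x100:
   loss_x100  params_m model   gpu
4        121       185    m5  V100
7        187       274    m1  A100
6        198       711    m2  H100
0        204        38    m5  A100
9        210       562    m0  A100
3        235       317    m1  A100
2        297       163    m1  A100
5        371       654    m0    T4
8        371       359    m4  V100
filter rows where gpu in ['V100', 'H100', 'T4']:
   loss_x100  params_m model   gpu
4        121       185    m5  V100
6        198       711    m2  H100
5        371       654    m0    T4
8        371       359    m4  V100
filter rows where params_m > 185:
   loss_x100  params_m model   gpu
6        198       711    m2  H100
5        371       654    m0    T4
8        371       359    m4  V100
add column diff = t['loss_x100'] - t['params_m']:
   loss_x100  params_m model   gpu  diff
6        198       711    m2  H100  -513
5        371       654    m0    T4  -283
8        371       359    m4  V100    12
add column diff_plus_3 = t['diff'] + 3:
   loss_x100  params_m model   gpu  diff  diff_plus_3
6        198       711    m2  H100  -513         -510
5        371       654    m0    T4  -283         -280
8        371       359    m4  V100    12           15

15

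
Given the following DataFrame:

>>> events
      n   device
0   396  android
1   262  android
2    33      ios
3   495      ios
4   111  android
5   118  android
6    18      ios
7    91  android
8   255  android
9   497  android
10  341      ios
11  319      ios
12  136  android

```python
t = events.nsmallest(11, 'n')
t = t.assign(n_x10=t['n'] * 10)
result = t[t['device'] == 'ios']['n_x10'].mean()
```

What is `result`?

take 11 rows with smallest n:
      n   device
6    18      ios
2    33      ios
7    91  android
4   111  android
5   118  android
12  136  android
8   255  android
1   262  android
11  319      ios
10  341      ios
0   396  android
add column n_x10 = t['n'] * 10:
      n   device  n_x10
6    18      ios    180
2    33      ios    330
7    91  android    910
4   111  android   1110
5   118  android   1180
12  136  android   1360
8   255  android   2550
1   262  android   2620
11  319      ios   3190
10  341      ios   3410
0   396  android   3960
filter rows where device == 'ios':
      n device  n_x10
6    18    ios    180
2    33    ios    330
11  319    ios   3190
10  341    ios   3410

1777.5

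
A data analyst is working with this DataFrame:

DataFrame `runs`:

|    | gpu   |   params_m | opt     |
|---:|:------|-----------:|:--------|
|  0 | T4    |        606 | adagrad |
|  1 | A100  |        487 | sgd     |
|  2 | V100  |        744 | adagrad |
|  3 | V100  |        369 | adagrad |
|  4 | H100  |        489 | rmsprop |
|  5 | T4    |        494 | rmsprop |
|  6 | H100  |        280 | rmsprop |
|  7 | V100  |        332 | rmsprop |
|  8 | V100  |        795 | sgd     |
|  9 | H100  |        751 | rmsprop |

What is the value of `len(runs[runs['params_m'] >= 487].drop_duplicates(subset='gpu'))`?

filter rows where params_m >= 487:
    gpu  params_m      opt
0    T4       606  adagrad
1  A100       487      sgd
2  V100       744  adagrad
4  H100       489  rmsprop
5    T4       494  rmsprop
8  V100       795      sgd
9  H100       751  rmsprop
drop duplicate gpu (keep=first):
    gpu  params_m      opt
0    T4       606  adagrad
1  A100       487      sgd
2  V100       744  adagrad
4  H100       489  rmsprop
Taking the number of rows gives 4.

4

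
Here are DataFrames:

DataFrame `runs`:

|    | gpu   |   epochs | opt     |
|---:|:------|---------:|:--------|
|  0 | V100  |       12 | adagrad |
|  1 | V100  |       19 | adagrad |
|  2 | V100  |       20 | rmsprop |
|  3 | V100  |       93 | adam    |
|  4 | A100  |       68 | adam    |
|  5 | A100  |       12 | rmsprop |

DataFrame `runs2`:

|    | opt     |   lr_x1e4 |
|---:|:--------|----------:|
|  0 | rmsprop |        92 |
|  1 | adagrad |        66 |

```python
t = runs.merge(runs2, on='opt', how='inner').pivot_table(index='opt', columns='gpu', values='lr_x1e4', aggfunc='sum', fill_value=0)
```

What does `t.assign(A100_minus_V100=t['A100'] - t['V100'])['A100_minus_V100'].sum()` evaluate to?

-132

merge on 'opt' (how='inner') → 4 rows:
    gpu  epochs      opt  lr_x1e4
0  V100      12  adagrad       66
1  V100      19  adagrad       66
2  V100      20  rmsprop       92
3  A100      12  rmsprop       92
pivot: rows=opt, cols=gpu, sum(lr_x1e4):
gpu      A100  V100
opt                
adagrad     0   132
rmsprop    92    92
add column A100_minus_V100 = t['A100'] - t['V100']:
gpu      A100  V100  A100_minus_V100
opt                                 
adagrad     0   132             -132
rmsprop    92    92                0
Hence -132.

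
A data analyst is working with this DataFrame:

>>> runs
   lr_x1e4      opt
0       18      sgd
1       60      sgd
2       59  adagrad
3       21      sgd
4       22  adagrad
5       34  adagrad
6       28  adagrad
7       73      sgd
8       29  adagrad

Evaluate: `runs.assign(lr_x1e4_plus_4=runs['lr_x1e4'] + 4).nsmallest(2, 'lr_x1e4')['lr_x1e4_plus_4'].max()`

25

add column lr_x1e4_plus_4 = runs['lr_x1e4'] + 4:
   lr_x1e4      opt  lr_x1e4_plus_4
0       18      sgd              22
1       60      sgd              64
2       59  adagrad              63
3       21      sgd              25
4       22  adagrad              26
5       34  adagrad              38
6       28  adagrad              32
7       73      sgd              77
8       29  adagrad              33
take 2 rows with smallest lr_x1e4:
   lr_x1e4  opt  lr_x1e4_plus_4
0       18  sgd              22
3       21  sgd              25
Hence 25.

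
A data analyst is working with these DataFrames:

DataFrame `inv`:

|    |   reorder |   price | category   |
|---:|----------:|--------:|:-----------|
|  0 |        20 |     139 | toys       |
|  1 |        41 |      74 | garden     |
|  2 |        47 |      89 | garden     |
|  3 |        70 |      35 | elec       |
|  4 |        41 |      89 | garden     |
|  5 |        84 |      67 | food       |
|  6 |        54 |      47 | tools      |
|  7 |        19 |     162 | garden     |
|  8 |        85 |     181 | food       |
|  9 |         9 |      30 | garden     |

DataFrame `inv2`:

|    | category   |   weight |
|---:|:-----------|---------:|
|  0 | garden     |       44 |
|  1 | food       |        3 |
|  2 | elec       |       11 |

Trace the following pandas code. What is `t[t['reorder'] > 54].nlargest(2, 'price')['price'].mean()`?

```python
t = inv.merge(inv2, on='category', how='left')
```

merge on 'category' (how='left') → 10 rows:
   reorder  price category  weight
0       20    139     toys     NaN
1       41     74   garden    44.0
2       47     89   garden    44.0
3       70     35     elec    11.0
4       41     89   garden    44.0
5       84     67     food     3.0
6       54     47    tools     NaN
7       19    162   garden    44.0
8       85    181     food     3.0
9        9     30   garden    44.0
filter rows where reorder > 54:
   reorder  price category  weight
3       70     35     elec    11.0
5       84     67     food     3.0
8       85    181     food     3.0
take 2 rows with largest price:
   reorder  price category  weight
8       85    181     food     3.0
5       84     67     food     3.0
Then the mean of column 'price': 124.0

124.0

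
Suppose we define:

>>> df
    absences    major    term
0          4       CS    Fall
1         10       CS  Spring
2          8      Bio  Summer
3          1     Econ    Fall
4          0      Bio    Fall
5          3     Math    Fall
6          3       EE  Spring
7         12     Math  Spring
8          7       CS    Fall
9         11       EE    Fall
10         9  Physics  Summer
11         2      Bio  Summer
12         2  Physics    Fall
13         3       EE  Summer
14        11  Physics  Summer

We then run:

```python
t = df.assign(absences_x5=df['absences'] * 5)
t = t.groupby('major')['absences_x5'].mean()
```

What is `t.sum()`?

159.166666667

add column absences_x5 = df['absences'] * 5:
    absences    major    term  absences_x5
0          4       CS    Fall           20
1         10       CS  Spring           50
2          8      Bio  Summer           40
3          1     Econ    Fall            5
4          0      Bio    Fall            0
5          3     Math    Fall           15
6          3       EE  Spring           15
7         12     Math  Spring           60
8          7       CS    Fall           35
9         11       EE    Fall           55
10         9  Physics  Summer           45
11         2      Bio  Summer           10
12         2  Physics    Fall           10
13         3       EE  Summer           15
14        11  Physics  Summer           55
group by major, mean of absences_x5:
major
Bio        16.666667
CS         35.000000
EE         28.333333
Econ        5.000000
Math       37.500000
Physics    36.666667
Name: absences_x5, dtype: float64
Hence 159.166666667.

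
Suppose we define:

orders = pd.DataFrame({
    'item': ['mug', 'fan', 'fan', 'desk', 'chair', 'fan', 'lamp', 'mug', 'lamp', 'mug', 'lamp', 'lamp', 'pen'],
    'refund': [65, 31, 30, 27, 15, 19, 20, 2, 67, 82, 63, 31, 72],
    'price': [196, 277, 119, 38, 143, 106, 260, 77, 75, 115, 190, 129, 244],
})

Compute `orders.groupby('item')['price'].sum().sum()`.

group by item, sum of price:
item
chair    143
desk      38
fan      502
lamp     654
mug      388
pen      244
Name: price, dtype: int64
The sum of the resulting series is 1969.

1969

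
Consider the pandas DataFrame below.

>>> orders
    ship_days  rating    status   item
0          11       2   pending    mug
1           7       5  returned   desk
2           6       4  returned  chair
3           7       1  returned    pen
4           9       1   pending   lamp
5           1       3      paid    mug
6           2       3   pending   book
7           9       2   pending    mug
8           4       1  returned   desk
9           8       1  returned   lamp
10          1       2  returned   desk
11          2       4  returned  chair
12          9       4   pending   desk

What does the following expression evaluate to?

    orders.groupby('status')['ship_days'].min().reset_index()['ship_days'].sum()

group by status, min of ship_days:
status
paid        1
pending     2
returned    1
Name: ship_days, dtype: int64
reset_index():
     status  ship_days
0      paid          1
1   pending          2
2  returned          1
Taking the sum of column 'ship_days' gives 4.

4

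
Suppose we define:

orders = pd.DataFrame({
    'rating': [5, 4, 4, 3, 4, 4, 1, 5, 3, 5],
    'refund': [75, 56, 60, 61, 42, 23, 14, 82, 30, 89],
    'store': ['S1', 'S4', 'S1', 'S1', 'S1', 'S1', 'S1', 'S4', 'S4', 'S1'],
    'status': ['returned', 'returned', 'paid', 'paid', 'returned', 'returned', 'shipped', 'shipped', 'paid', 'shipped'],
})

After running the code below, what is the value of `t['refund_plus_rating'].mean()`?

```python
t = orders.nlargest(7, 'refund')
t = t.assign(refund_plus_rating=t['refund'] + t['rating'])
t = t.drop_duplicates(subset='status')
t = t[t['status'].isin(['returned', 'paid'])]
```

72.0

take 7 rows with largest refund:
   rating  refund store    status
9       5      89    S1   shipped
7       5      82    S4   shipped
0       5      75    S1  returned
3       3      61    S1      paid
2       4      60    S1      paid
1       4      56    S4  returned
4       4      42    S1  returned
add column refund_plus_rating = t['refund'] + t['rating']:
   rating  refund store    status  refund_plus_rating
9       5      89    S1   shipped                  94
7       5      82    S4   shipped                  87
0       5      75    S1  returned                  80
3       3      61    S1      paid                  64
2       4      60    S1      paid                  64
1       4      56    S4  returned                  60
4       4      42    S1  returned                  46
drop duplicate status (keep=first):
   rating  refund store    status  refund_plus_rating
9       5      89    S1   shipped                  94
0       5      75    S1  returned                  80
3       3      61    S1      paid                  64
filter rows where status in ['returned', 'paid']:
   rating  refund store    status  refund_plus_rating
0       5      75    S1  returned                  80
3       3      61    S1      paid                  64
Hence 72.0.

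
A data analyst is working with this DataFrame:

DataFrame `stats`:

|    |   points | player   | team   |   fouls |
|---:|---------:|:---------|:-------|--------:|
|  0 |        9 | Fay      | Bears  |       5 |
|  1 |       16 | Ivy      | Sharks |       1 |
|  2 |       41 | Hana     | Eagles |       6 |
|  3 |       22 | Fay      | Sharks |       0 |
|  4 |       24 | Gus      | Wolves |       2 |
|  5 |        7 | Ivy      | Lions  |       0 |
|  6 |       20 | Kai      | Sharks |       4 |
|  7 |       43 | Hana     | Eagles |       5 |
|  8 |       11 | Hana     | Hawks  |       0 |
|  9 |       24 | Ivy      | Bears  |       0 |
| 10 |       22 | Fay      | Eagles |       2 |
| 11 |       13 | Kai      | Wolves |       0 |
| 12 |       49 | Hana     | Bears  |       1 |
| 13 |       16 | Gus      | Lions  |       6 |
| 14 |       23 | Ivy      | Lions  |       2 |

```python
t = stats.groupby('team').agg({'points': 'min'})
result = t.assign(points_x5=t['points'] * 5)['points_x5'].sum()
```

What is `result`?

group by team, min of points:
        points
team          
Bears        9
Eagles      22
Hawks       11
Lions        7
Sharks      16
Wolves      13
add column points_x5 = t['points'] * 5:
        points  points_x5
team                     
Bears        9         45
Eagles      22        110
Hawks       11         55
Lions        7         35
Sharks      16         80
Wolves      13         65
So sum() = 390.

390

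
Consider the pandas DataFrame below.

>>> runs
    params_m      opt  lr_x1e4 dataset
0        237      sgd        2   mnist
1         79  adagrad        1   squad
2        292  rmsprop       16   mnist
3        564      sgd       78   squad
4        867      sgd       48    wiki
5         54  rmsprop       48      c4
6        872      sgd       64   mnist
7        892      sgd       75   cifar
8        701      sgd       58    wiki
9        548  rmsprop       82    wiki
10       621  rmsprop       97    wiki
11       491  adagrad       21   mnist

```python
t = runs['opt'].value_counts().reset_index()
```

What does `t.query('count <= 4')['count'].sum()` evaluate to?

6

value_counts of opt:
opt
sgd        6
rmsprop    4
adagrad    2
Name: count, dtype: int64
reset_index():
       opt  count
0      sgd      6
1  rmsprop      4
2  adagrad      2
filter rows where count <= 4:
       opt  count
1  rmsprop      4
2  adagrad      2
sum of column 'count' → 6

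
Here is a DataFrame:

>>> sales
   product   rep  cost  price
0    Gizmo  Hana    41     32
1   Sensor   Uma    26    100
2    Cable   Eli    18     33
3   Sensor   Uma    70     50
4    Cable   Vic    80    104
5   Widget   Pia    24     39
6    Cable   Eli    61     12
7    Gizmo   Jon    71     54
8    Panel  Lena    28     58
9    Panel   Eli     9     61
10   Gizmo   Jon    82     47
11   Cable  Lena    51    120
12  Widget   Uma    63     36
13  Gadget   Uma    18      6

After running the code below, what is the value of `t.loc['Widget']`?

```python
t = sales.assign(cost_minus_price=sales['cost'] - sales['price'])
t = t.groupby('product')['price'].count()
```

add column cost_minus_price = sales['cost'] - sales['price']:
   product   rep  cost  price  cost_minus_price
0    Gizmo  Hana    41     32                 9
1   Sensor   Uma    26    100               -74
2    Cable   Eli    18     33               -15
3   Sensor   Uma    70     50                20
4    Cable   Vic    80    104               -24
5   Widget   Pia    24     39               -15
6    Cable   Eli    61     12                49
7    Gizmo   Jon    71     54                17
8    Panel  Lena    28     58               -30
9    Panel   Eli     9     61               -52
10   Gizmo   Jon    82     47                35
11   Cable  Lena    51    120               -69
12  Widget   Uma    63     36                27
13  Gadget   Uma    18      6                12
group by product, count of price:
product
Cable     4
Gadget    1
Gizmo     3
Panel     2
Sensor    2
Widget    2
Name: price, dtype: int64
Then the value at index 'Widget': 2

2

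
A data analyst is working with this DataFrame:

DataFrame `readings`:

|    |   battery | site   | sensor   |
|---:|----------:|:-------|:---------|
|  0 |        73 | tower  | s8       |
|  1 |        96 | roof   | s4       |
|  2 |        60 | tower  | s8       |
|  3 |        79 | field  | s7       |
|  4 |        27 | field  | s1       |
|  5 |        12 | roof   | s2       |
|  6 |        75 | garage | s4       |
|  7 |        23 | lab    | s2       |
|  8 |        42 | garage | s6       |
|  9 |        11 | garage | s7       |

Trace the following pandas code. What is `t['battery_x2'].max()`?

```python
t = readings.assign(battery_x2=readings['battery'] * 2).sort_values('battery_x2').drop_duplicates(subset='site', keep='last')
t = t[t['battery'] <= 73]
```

add column battery_x2 = readings['battery'] * 2:
   battery    site sensor  battery_x2
0       73   tower     s8         146
1       96    roof     s4         192
2       60   tower     s8         120
3       79   field     s7         158
4       27   field     s1          54
5       12    roof     s2          24
6       75  garage     s4         150
7       23     lab     s2          46
8       42  garage     s6          84
9       11  garage     s7          22
sort by battery_x2:
   battery    site sensor  battery_x2
9       11  garage     s7          22
5       12    roof     s2          24
7       23     lab     s2          46
4       27   field     s1          54
8       42  garage     s6          84
2       60   tower     s8         120
0       73   tower     s8         146
6       75  garage     s4         150
3       79   field     s7         158
1       96    roof     s4         192
drop duplicate site (keep=last):
   battery    site sensor  battery_x2
7       23     lab     s2          46
0       73   tower     s8         146
6       75  garage     s4         150
3       79   field     s7         158
1       96    roof     s4         192
filter rows where battery <= 73:
   battery   site sensor  battery_x2
7       23    lab     s2          46
0       73  tower     s8         146
Taking the max of column 'battery_x2' gives 146.

146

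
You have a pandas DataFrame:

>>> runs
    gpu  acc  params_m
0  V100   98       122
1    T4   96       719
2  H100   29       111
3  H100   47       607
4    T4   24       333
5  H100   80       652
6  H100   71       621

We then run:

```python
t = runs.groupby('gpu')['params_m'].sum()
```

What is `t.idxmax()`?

group by gpu, sum of params_m:
gpu
H100    1991
T4      1052
V100     122
Name: params_m, dtype: int64
Hence H100.

H100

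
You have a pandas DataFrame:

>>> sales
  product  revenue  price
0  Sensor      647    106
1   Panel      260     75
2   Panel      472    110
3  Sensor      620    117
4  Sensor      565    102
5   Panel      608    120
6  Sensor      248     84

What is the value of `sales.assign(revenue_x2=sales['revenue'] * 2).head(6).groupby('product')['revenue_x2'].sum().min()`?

2680

add column revenue_x2 = sales['revenue'] * 2:
  product  revenue  price  revenue_x2
0  Sensor      647    106        1294
1   Panel      260     75         520
2   Panel      472    110         944
3  Sensor      620    117        1240
4  Sensor      565    102        1130
5   Panel      608    120        1216
6  Sensor      248     84         496
take first 6 rows:
  product  revenue  price  revenue_x2
0  Sensor      647    106        1294
1   Panel      260     75         520
2   Panel      472    110         944
3  Sensor      620    117        1240
4  Sensor      565    102        1130
5   Panel      608    120        1216
group by product, sum of revenue_x2:
product
Panel     2680
Sensor    3664
Name: revenue_x2, dtype: int64
So min() = 2680.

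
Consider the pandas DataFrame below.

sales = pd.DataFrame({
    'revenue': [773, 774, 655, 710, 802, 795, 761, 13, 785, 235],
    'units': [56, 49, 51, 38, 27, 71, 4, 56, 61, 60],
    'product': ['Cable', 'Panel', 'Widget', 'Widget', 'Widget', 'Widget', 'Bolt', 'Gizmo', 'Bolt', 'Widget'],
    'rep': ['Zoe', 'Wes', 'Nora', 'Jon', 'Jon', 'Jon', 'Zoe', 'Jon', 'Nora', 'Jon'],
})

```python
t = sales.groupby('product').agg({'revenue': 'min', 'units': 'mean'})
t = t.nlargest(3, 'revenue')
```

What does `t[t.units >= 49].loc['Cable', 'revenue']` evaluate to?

773

group by product: min(revenue), mean(units):
         revenue  units
product                
Bolt         761   32.5
Cable        773   56.0
Gizmo         13   56.0
Panel        774   49.0
Widget       235   49.4
take 3 rows with largest revenue:
         revenue  units
product                
Panel        774   49.0
Cable        773   56.0
Bolt         761   32.5
filter rows where units >= 49:
         revenue  units
product                
Panel        774   49.0
Cable        773   56.0
So loc['Cable', 'revenue'] = 773.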